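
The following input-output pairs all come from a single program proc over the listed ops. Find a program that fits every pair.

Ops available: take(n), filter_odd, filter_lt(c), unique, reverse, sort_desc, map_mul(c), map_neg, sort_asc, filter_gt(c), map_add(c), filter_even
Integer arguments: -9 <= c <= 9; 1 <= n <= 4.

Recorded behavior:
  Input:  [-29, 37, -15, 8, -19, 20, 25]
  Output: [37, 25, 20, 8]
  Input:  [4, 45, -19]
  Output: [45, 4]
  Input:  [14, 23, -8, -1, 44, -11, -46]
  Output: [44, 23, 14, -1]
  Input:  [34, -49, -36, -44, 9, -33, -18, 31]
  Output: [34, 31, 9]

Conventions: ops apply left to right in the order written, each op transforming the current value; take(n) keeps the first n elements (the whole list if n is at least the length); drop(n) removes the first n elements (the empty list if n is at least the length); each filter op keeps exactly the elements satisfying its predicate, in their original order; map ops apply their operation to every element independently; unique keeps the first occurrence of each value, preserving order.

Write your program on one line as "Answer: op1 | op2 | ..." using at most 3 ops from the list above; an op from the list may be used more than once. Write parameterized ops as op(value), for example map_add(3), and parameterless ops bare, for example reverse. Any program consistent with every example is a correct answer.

filter_gt(-2) | reverse | sort_desc

Check, running the answer program on each example:
  [-29, 37, -15, 8, -19, 20, 25] -> [37, 8, 20, 25] -> [25, 20, 8, 37] -> [37, 25, 20, 8]
  [4, 45, -19] -> [4, 45] -> [45, 4] -> [45, 4]
  [14, 23, -8, -1, 44, -11, -46] -> [14, 23, -1, 44] -> [44, -1, 23, 14] -> [44, 23, 14, -1]
  [34, -49, -36, -44, 9, -33, -18, 31] -> [34, 9, 31] -> [31, 9, 34] -> [34, 31, 9]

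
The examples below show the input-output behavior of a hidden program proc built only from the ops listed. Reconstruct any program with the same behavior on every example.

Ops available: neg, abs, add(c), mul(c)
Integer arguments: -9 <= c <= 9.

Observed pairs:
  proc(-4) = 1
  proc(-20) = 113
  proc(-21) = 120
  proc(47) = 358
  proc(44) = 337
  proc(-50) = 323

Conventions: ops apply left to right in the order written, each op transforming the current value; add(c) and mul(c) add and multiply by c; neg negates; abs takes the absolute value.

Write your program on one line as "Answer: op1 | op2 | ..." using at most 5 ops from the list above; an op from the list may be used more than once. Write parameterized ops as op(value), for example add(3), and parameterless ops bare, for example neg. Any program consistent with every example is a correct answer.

add(4) | neg | abs | mul(7) | add(1)

Check, running the answer program on each example:
  -4 -> 0 -> 0 -> 0 -> 0 -> 1
  -20 -> -16 -> 16 -> 16 -> 112 -> 113
  -21 -> -17 -> 17 -> 17 -> 119 -> 120
  47 -> 51 -> -51 -> 51 -> 357 -> 358
  44 -> 48 -> -48 -> 48 -> 336 -> 337
  -50 -> -46 -> 46 -> 46 -> 322 -> 323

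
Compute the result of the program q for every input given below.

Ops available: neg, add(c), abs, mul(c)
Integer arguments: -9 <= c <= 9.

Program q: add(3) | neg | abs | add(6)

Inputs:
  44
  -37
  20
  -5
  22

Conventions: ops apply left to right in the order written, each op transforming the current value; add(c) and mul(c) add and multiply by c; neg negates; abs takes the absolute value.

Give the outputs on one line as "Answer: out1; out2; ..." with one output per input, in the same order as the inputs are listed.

53; 40; 29; 8; 31

Execution, op by op:
  44 -> 47 -> -47 -> 47 -> 53
  -37 -> -34 -> 34 -> 34 -> 40
  20 -> 23 -> -23 -> 23 -> 29
  -5 -> -2 -> 2 -> 2 -> 8
  22 -> 25 -> -25 -> 25 -> 31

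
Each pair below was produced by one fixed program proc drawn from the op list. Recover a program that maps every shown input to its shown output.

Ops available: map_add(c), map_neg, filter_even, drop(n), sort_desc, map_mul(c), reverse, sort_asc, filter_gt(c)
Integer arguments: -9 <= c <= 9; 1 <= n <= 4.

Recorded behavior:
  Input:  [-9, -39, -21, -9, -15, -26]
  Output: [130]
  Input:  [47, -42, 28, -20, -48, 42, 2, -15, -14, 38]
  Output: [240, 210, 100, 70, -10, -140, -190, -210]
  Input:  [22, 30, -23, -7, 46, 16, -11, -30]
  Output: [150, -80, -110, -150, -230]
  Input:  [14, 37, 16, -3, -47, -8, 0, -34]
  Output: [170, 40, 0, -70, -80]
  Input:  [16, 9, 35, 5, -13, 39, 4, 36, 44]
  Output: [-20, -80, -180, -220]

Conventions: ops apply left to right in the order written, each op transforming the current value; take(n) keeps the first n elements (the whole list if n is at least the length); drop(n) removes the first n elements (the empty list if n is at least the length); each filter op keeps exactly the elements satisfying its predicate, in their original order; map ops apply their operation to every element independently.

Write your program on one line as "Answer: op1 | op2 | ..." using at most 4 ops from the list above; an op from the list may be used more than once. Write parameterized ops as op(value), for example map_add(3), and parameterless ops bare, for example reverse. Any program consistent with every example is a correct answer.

sort_desc | reverse | map_mul(-5) | filter_even

Check, running the answer program on each example:
  [-9, -39, -21, -9, -15, -26] -> [-9, -9, -15, -21, -26, -39] -> [-39, -26, -21, -15, -9, -9] -> [195, 130, 105, 75, 45, 45] -> [130]
  [47, -42, 28, -20, -48, 42, 2, -15, -14, 38] -> [47, 42, 38, 28, 2, -14, -15, -20, -42, -48] -> [-48, -42, -20, -15, -14, 2, 28, 38, 42, 47] -> [240, 210, 100, 75, 70, -10, -140, -190, -210, -235] -> [240, 210, 100, 70, -10, -140, -190, -210]
  [22, 30, -23, -7, 46, 16, -11, -30] -> [46, 30, 22, 16, -7, -11, -23, -30] -> [-30, -23, -11, -7, 16, 22, 30, 46] -> [150, 115, 55, 35, -80, -110, -150, -230] -> [150, -80, -110, -150, -230]
  [14, 37, 16, -3, -47, -8, 0, -34] -> [37, 16, 14, 0, -3, -8, -34, -47] -> [-47, -34, -8, -3, 0, 14, 16, 37] -> [235, 170, 40, 15, 0, -70, -80, -185] -> [170, 40, 0, -70, -80]
  [16, 9, 35, 5, -13, 39, 4, 36, 44] -> [44, 39, 36, 35, 16, 9, 5, 4, -13] -> [-13, 4, 5, 9, 16, 35, 36, 39, 44] -> [65, -20, -25, -45, -80, -175, -180, -195, -220] -> [-20, -80, -180, -220]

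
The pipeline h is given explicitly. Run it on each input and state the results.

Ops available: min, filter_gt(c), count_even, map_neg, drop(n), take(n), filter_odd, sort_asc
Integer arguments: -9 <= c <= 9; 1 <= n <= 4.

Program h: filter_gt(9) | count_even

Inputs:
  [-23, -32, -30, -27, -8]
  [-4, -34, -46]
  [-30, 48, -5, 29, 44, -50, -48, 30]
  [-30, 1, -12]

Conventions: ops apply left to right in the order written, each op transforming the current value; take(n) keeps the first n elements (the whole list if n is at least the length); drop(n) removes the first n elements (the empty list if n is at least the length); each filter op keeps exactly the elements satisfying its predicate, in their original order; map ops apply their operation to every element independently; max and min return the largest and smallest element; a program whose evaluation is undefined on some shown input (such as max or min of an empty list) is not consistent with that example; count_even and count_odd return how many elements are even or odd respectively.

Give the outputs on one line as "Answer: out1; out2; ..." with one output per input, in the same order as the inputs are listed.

0; 0; 3; 0

Execution, op by op:
  [-23, -32, -30, -27, -8] -> [] -> 0
  [-4, -34, -46] -> [] -> 0
  [-30, 48, -5, 29, 44, -50, -48, 30] -> [48, 29, 44, 30] -> 3
  [-30, 1, -12] -> [] -> 0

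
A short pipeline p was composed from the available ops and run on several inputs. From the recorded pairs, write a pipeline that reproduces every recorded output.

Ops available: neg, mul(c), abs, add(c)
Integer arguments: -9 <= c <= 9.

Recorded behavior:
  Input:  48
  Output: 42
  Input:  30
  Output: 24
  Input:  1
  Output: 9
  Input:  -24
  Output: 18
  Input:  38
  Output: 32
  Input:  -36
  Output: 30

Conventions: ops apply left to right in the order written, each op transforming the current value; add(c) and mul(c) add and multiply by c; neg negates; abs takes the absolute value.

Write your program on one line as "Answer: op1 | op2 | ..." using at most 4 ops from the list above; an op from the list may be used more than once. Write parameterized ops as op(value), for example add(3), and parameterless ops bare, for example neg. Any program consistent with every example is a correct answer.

abs | add(-8) | abs | add(2)

Check, running the answer program on each example:
  48 -> 48 -> 40 -> 40 -> 42
  30 -> 30 -> 22 -> 22 -> 24
  1 -> 1 -> -7 -> 7 -> 9
  -24 -> 24 -> 16 -> 16 -> 18
  38 -> 38 -> 30 -> 30 -> 32
  -36 -> 36 -> 28 -> 28 -> 30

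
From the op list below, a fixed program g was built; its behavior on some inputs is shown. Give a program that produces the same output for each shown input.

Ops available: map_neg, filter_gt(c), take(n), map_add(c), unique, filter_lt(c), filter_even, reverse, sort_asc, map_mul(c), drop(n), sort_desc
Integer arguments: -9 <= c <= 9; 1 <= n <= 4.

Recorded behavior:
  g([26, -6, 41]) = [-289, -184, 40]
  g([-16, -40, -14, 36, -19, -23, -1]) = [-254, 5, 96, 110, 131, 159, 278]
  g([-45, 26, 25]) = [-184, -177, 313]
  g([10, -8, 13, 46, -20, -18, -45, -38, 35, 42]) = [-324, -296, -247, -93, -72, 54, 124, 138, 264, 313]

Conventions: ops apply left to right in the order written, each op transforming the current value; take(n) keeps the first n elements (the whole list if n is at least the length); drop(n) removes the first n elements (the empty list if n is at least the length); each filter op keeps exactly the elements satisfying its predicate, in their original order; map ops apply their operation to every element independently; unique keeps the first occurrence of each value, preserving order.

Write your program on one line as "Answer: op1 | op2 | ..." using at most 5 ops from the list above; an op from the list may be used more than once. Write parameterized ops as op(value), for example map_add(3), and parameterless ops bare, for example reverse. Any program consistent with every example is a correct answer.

map_mul(-7) | map_neg | map_add(2) | sort_desc | map_neg

Check, running the answer program on each example:
  [26, -6, 41] -> [-182, 42, -287] -> [182, -42, 287] -> [184, -40, 289] -> [289, 184, -40] -> [-289, -184, 40]
  [-16, -40, -14, 36, -19, -23, -1] -> [112, 280, 98, -252, 133, 161, 7] -> [-112, -280, -98, 252, -133, -161, -7] -> [-110, -278, -96, 254, -131, -159, -5] -> [254, -5, -96, -110, -131, -159, -278] -> [-254, 5, 96, 110, 131, 159, 278]
  [-45, 26, 25] -> [315, -182, -175] -> [-315, 182, 175] -> [-313, 184, 177] -> [184, 177, -313] -> [-184, -177, 313]
  [10, -8, 13, 46, -20, -18, -45, -38, 35, 42] -> [-70, 56, -91, -322, 140, 126, 315, 266, -245, -294] -> [70, -56, 91, 322, -140, -126, -315, -266, 245, 294] -> [72, -54, 93, 324, -138, -124, -313, -264, 247, 296] -> [324, 296, 247, 93, 72, -54, -124, -138, -264, -313] -> [-324, -296, -247, -93, -72, 54, 124, 138, 264, 313]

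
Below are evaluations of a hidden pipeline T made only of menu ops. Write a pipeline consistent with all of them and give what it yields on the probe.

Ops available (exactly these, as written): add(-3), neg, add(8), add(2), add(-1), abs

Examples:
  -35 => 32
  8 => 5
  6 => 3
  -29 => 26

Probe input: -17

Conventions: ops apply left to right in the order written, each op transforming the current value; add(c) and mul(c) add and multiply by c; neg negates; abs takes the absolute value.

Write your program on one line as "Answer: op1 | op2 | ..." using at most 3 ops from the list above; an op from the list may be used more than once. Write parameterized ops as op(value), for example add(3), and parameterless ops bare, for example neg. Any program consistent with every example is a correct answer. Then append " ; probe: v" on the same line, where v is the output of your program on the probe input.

abs | add(-3) ; probe: 14

Check, running the answer program on each example:
  -35 -> 35 -> 32
  8 -> 8 -> 5
  6 -> 6 -> 3
  -29 -> 29 -> 26
  probe: -17 -> 17 -> 14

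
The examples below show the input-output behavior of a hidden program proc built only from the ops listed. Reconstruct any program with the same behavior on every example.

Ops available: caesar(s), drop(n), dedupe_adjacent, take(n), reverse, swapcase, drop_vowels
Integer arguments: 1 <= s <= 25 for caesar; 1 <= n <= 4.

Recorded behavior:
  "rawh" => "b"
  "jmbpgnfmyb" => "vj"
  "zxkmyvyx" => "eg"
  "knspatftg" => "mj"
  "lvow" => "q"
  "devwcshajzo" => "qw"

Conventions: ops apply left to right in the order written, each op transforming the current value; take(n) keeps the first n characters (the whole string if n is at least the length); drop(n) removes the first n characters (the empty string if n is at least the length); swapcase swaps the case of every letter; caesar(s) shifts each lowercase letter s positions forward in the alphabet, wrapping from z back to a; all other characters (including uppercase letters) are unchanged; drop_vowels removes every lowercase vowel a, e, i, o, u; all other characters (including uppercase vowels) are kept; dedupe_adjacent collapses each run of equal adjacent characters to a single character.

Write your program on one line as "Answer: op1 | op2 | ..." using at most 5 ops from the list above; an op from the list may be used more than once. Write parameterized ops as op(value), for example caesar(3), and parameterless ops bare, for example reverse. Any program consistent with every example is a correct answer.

drop_vowels | caesar(9) | caesar(11) | drop(2) | take(2)

Check, running the answer program on each example:
  "rawh" -> "rwh" -> "afq" -> "lqb" -> "b" -> "b"
  "jmbpgnfmyb" -> "jmbpgnfmyb" -> "svkypwovhk" -> "dgvjahzgsv" -> "vjahzgsv" -> "vj"
  "zxkmyvyx" -> "zxkmyvyx" -> "igtvhehg" -> "tregspsr" -> "egspsr" -> "eg"
  "knspatftg" -> "knsptftg" -> "twbycocp" -> "ehmjnzna" -> "mjnzna" -> "mj"
  "lvow" -> "lvw" -> "uef" -> "fpq" -> "q" -> "q"
  "devwcshajzo" -> "dvwcshjz" -> "meflbqsi" -> "xpqwmbdt" -> "qwmbdt" -> "qw"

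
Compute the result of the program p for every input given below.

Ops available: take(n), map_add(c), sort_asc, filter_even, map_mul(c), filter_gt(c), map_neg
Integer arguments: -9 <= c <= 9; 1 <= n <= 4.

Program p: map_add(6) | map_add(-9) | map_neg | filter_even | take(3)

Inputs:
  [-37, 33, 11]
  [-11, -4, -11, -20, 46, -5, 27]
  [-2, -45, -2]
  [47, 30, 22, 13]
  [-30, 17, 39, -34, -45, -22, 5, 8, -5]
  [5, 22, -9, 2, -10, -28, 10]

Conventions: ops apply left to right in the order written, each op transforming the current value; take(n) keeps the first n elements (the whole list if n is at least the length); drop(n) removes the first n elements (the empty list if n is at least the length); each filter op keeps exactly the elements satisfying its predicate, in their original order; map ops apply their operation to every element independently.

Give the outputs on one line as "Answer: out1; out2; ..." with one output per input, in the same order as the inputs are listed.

Execution, op by op:
  [-37, 33, 11] -> [-31, 39, 17] -> [-40, 30, 8] -> [40, -30, -8] -> [40, -30, -8] -> [40, -30, -8]
  [-11, -4, -11, -20, 46, -5, 27] -> [-5, 2, -5, -14, 52, 1, 33] -> [-14, -7, -14, -23, 43, -8, 24] -> [14, 7, 14, 23, -43, 8, -24] -> [14, 14, 8, -24] -> [14, 14, 8]
  [-2, -45, -2] -> [4, -39, 4] -> [-5, -48, -5] -> [5, 48, 5] -> [48] -> [48]
  [47, 30, 22, 13] -> [53, 36, 28, 19] -> [44, 27, 19, 10] -> [-44, -27, -19, -10] -> [-44, -10] -> [-44, -10]
  [-30, 17, 39, -34, -45, -22, 5, 8, -5] -> [-24, 23, 45, -28, -39, -16, 11, 14, 1] -> [-33, 14, 36, -37, -48, -25, 2, 5, -8] -> [33, -14, -36, 37, 48, 25, -2, -5, 8] -> [-14, -36, 48, -2, 8] -> [-14, -36, 48]
  [5, 22, -9, 2, -10, -28, 10] -> [11, 28, -3, 8, -4, -22, 16] -> [2, 19, -12, -1, -13, -31, 7] -> [-2, -19, 12, 1, 13, 31, -7] -> [-2, 12] -> [-2, 12]

[40, -30, -8]; [14, 14, 8]; [48]; [-44, -10]; [-14, -36, 48]; [-2, 12]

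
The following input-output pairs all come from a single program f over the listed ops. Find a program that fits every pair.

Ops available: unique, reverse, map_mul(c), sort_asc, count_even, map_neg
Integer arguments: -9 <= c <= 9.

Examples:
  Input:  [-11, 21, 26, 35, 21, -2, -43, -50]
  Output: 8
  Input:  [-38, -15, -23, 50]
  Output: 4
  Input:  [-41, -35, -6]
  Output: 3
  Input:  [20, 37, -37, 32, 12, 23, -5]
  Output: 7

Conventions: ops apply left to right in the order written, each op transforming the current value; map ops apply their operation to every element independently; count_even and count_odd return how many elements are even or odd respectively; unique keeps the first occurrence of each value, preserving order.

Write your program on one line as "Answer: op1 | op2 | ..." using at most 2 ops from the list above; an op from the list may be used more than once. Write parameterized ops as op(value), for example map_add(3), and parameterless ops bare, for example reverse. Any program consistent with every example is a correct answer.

map_mul(-4) | count_even

Check, running the answer program on each example:
  [-11, 21, 26, 35, 21, -2, -43, -50] -> [44, -84, -104, -140, -84, 8, 172, 200] -> 8
  [-38, -15, -23, 50] -> [152, 60, 92, -200] -> 4
  [-41, -35, -6] -> [164, 140, 24] -> 3
  [20, 37, -37, 32, 12, 23, -5] -> [-80, -148, 148, -128, -48, -92, 20] -> 7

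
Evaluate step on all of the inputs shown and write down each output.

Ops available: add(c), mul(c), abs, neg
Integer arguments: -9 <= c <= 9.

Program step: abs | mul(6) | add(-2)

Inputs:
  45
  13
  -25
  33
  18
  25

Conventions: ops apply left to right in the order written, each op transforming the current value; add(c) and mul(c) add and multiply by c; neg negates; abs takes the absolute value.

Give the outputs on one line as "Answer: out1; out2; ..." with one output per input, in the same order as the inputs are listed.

268; 76; 148; 196; 106; 148

Execution, op by op:
  45 -> 45 -> 270 -> 268
  13 -> 13 -> 78 -> 76
  -25 -> 25 -> 150 -> 148
  33 -> 33 -> 198 -> 196
  18 -> 18 -> 108 -> 106
  25 -> 25 -> 150 -> 148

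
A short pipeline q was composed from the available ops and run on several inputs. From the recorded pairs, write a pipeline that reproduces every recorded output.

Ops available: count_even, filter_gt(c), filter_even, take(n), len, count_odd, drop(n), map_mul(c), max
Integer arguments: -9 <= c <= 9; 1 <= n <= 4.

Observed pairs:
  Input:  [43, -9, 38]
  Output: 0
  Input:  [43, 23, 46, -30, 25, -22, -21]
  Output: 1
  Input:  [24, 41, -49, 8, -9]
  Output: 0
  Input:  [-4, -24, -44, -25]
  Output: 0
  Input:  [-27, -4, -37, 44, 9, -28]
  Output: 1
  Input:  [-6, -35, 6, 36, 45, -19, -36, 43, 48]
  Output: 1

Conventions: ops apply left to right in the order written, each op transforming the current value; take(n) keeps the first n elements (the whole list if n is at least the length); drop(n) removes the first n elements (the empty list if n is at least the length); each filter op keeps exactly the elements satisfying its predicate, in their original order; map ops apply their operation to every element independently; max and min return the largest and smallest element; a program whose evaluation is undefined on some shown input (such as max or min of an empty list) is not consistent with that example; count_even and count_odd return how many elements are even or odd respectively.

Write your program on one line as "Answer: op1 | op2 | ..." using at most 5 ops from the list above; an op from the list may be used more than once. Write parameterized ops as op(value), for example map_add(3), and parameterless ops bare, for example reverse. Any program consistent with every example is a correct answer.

drop(3) | take(3) | filter_gt(6) | count_odd

Check, running the answer program on each example:
  [43, -9, 38] -> [] -> [] -> [] -> 0
  [43, 23, 46, -30, 25, -22, -21] -> [-30, 25, -22, -21] -> [-30, 25, -22] -> [25] -> 1
  [24, 41, -49, 8, -9] -> [8, -9] -> [8, -9] -> [8] -> 0
  [-4, -24, -44, -25] -> [-25] -> [-25] -> [] -> 0
  [-27, -4, -37, 44, 9, -28] -> [44, 9, -28] -> [44, 9, -28] -> [44, 9] -> 1
  [-6, -35, 6, 36, 45, -19, -36, 43, 48] -> [36, 45, -19, -36, 43, 48] -> [36, 45, -19] -> [36, 45] -> 1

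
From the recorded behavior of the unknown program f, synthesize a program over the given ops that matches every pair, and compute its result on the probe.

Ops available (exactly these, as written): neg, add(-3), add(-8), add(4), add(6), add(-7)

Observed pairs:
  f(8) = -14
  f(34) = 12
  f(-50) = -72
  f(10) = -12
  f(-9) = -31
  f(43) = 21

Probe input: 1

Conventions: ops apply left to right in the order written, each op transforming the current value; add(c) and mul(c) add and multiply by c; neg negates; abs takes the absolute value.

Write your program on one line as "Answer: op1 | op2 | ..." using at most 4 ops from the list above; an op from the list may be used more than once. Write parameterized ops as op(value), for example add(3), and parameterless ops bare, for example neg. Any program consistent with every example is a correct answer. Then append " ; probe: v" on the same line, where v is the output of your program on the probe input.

add(-8) | add(-7) | add(-7) ; probe: -21

Check, running the answer program on each example:
  8 -> 0 -> -7 -> -14
  34 -> 26 -> 19 -> 12
  -50 -> -58 -> -65 -> -72
  10 -> 2 -> -5 -> -12
  -9 -> -17 -> -24 -> -31
  43 -> 35 -> 28 -> 21
  probe: 1 -> -7 -> -14 -> -21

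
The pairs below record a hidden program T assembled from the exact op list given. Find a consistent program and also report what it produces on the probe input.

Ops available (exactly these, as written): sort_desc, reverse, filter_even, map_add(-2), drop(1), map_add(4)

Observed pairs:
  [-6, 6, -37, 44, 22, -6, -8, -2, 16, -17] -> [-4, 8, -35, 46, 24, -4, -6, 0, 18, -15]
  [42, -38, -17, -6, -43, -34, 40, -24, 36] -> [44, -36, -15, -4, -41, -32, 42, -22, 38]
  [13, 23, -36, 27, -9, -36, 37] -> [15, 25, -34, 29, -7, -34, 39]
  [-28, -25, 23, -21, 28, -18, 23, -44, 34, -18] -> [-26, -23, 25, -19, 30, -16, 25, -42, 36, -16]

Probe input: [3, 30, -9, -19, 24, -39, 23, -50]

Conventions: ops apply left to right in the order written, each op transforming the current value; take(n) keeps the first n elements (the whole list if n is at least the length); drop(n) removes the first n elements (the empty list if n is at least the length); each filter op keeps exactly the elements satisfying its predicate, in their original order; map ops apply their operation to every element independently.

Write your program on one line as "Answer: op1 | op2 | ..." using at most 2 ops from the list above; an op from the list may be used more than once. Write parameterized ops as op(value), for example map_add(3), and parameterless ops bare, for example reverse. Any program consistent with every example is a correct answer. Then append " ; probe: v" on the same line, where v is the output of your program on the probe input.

map_add(-2) | map_add(4) ; probe: [5, 32, -7, -17, 26, -37, 25, -48]

Check, running the answer program on each example:
  [-6, 6, -37, 44, 22, -6, -8, -2, 16, -17] -> [-8, 4, -39, 42, 20, -8, -10, -4, 14, -19] -> [-4, 8, -35, 46, 24, -4, -6, 0, 18, -15]
  [42, -38, -17, -6, -43, -34, 40, -24, 36] -> [40, -40, -19, -8, -45, -36, 38, -26, 34] -> [44, -36, -15, -4, -41, -32, 42, -22, 38]
  [13, 23, -36, 27, -9, -36, 37] -> [11, 21, -38, 25, -11, -38, 35] -> [15, 25, -34, 29, -7, -34, 39]
  [-28, -25, 23, -21, 28, -18, 23, -44, 34, -18] -> [-30, -27, 21, -23, 26, -20, 21, -46, 32, -20] -> [-26, -23, 25, -19, 30, -16, 25, -42, 36, -16]
  probe: [3, 30, -9, -19, 24, -39, 23, -50] -> [1, 28, -11, -21, 22, -41, 21, -52] -> [5, 32, -7, -17, 26, -37, 25, -48]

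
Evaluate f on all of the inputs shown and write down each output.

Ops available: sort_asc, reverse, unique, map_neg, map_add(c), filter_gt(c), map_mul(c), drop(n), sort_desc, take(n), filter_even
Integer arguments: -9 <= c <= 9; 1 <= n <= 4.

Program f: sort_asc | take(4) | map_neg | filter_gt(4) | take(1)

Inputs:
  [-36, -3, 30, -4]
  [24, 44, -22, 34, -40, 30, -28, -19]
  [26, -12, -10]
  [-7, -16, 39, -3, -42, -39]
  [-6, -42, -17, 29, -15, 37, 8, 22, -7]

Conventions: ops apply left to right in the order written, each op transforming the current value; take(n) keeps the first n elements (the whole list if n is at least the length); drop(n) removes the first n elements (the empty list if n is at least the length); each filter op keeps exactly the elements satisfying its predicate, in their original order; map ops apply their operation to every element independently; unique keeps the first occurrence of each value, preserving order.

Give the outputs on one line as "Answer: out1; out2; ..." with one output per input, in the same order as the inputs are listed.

Execution, op by op:
  [-36, -3, 30, -4] -> [-36, -4, -3, 30] -> [-36, -4, -3, 30] -> [36, 4, 3, -30] -> [36] -> [36]
  [24, 44, -22, 34, -40, 30, -28, -19] -> [-40, -28, -22, -19, 24, 30, 34, 44] -> [-40, -28, -22, -19] -> [40, 28, 22, 19] -> [40, 28, 22, 19] -> [40]
  [26, -12, -10] -> [-12, -10, 26] -> [-12, -10, 26] -> [12, 10, -26] -> [12, 10] -> [12]
  [-7, -16, 39, -3, -42, -39] -> [-42, -39, -16, -7, -3, 39] -> [-42, -39, -16, -7] -> [42, 39, 16, 7] -> [42, 39, 16, 7] -> [42]
  [-6, -42, -17, 29, -15, 37, 8, 22, -7] -> [-42, -17, -15, -7, -6, 8, 22, 29, 37] -> [-42, -17, -15, -7] -> [42, 17, 15, 7] -> [42, 17, 15, 7] -> [42]

[36]; [40]; [12]; [42]; [42]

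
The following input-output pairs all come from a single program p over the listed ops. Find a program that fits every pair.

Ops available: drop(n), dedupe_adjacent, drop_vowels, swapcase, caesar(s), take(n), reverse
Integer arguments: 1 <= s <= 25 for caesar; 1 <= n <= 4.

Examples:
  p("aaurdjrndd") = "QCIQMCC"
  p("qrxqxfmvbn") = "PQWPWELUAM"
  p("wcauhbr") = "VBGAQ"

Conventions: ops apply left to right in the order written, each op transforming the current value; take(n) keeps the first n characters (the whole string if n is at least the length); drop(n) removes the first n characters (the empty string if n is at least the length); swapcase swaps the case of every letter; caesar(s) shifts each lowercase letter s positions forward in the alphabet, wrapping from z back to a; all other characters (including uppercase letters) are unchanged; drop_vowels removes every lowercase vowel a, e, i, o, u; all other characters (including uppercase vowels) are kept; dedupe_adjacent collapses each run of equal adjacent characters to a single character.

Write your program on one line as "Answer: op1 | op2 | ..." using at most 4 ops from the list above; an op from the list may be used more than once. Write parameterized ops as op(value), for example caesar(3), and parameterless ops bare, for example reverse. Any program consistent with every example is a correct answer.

drop_vowels | caesar(14) | caesar(11) | swapcase

Check, running the answer program on each example:
  "aaurdjrndd" -> "rdjrndd" -> "frxfbrr" -> "qciqmcc" -> "QCIQMCC"
  "qrxqxfmvbn" -> "qrxqxfmvbn" -> "efleltajpb" -> "pqwpweluam" -> "PQWPWELUAM"
  "wcauhbr" -> "wchbr" -> "kqvpf" -> "vbgaq" -> "VBGAQ"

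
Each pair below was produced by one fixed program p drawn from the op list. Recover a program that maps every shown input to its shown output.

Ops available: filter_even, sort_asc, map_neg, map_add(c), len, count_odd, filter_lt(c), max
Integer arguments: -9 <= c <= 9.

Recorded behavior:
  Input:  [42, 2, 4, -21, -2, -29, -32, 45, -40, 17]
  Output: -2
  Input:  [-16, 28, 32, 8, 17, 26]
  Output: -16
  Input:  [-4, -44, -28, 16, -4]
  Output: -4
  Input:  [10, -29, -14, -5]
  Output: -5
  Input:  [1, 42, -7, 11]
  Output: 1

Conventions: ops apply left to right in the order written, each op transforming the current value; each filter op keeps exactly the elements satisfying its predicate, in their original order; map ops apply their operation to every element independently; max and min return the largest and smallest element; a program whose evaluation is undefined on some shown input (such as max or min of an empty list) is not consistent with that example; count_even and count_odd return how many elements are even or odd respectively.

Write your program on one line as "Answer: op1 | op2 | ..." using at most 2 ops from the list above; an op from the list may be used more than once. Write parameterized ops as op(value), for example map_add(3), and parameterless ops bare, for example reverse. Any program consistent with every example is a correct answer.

filter_lt(2) | max

Check, running the answer program on each example:
  [42, 2, 4, -21, -2, -29, -32, 45, -40, 17] -> [-21, -2, -29, -32, -40] -> -2
  [-16, 28, 32, 8, 17, 26] -> [-16] -> -16
  [-4, -44, -28, 16, -4] -> [-4, -44, -28, -4] -> -4
  [10, -29, -14, -5] -> [-29, -14, -5] -> -5
  [1, 42, -7, 11] -> [1, -7] -> 1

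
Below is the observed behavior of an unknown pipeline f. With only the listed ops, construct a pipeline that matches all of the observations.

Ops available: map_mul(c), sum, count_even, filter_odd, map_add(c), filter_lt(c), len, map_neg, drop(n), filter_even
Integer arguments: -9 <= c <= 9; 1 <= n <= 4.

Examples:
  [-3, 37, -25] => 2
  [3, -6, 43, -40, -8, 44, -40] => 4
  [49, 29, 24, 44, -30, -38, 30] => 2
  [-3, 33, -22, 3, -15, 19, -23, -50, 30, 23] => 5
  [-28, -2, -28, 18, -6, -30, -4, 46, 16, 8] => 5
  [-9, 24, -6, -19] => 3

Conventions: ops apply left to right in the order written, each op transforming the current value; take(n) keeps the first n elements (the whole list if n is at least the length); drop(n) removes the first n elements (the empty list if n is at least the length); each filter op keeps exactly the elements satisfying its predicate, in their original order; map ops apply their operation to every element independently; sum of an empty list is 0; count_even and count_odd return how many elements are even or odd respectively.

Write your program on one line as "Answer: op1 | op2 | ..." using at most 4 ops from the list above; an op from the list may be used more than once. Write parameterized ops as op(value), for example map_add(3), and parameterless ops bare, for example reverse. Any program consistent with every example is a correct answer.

filter_lt(-2) | map_neg | map_add(1) | len

Check, running the answer program on each example:
  [-3, 37, -25] -> [-3, -25] -> [3, 25] -> [4, 26] -> 2
  [3, -6, 43, -40, -8, 44, -40] -> [-6, -40, -8, -40] -> [6, 40, 8, 40] -> [7, 41, 9, 41] -> 4
  [49, 29, 24, 44, -30, -38, 30] -> [-30, -38] -> [30, 38] -> [31, 39] -> 2
  [-3, 33, -22, 3, -15, 19, -23, -50, 30, 23] -> [-3, -22, -15, -23, -50] -> [3, 22, 15, 23, 50] -> [4, 23, 16, 24, 51] -> 5
  [-28, -2, -28, 18, -6, -30, -4, 46, 16, 8] -> [-28, -28, -6, -30, -4] -> [28, 28, 6, 30, 4] -> [29, 29, 7, 31, 5] -> 5
  [-9, 24, -6, -19] -> [-9, -6, -19] -> [9, 6, 19] -> [10, 7, 20] -> 3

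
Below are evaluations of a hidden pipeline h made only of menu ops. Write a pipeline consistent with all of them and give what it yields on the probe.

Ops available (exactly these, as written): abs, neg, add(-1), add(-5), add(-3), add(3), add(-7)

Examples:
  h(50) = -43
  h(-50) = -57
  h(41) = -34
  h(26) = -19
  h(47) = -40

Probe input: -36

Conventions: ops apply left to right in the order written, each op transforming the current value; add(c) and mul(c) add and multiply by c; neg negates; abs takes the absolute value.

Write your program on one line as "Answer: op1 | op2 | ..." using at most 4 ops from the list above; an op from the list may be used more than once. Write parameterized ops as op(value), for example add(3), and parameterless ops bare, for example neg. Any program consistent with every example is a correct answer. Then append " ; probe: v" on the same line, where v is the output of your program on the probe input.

add(-7) | abs | neg ; probe: -43

Check, running the answer program on each example:
  50 -> 43 -> 43 -> -43
  -50 -> -57 -> 57 -> -57
  41 -> 34 -> 34 -> -34
  26 -> 19 -> 19 -> -19
  47 -> 40 -> 40 -> -40
  probe: -36 -> -43 -> 43 -> -43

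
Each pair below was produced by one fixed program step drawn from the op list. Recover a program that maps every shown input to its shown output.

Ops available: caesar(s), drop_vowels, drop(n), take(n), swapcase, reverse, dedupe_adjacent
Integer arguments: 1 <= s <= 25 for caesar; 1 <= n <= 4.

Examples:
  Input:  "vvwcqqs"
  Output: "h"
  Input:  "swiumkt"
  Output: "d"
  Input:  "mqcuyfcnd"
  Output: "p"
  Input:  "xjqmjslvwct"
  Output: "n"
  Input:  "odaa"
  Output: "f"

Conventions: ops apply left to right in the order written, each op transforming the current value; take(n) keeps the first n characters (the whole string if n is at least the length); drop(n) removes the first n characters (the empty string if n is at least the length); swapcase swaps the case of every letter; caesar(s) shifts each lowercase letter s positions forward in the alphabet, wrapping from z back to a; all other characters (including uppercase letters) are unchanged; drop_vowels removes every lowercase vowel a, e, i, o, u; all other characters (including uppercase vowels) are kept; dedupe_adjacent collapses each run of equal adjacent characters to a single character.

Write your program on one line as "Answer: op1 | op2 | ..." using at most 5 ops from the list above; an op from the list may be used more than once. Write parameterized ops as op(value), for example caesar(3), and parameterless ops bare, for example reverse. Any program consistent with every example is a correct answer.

reverse | caesar(17) | drop_vowels | take(3) | drop(2)

Check, running the answer program on each example:
  "vvwcqqs" -> "sqqcwvv" -> "jhhtnmm" -> "jhhtnmm" -> "jhh" -> "h"
  "swiumkt" -> "tkmuiws" -> "kbdlznj" -> "kbdlznj" -> "kbd" -> "d"
  "mqcuyfcnd" -> "dncfyucqm" -> "uetwplthd" -> "twplthd" -> "twp" -> "p"
  "xjqmjslvwct" -> "tcwvlsjmqjx" -> "ktnmcjadhao" -> "ktnmcjdh" -> "ktn" -> "n"
  "odaa" -> "aado" -> "rruf" -> "rrf" -> "rrf" -> "f"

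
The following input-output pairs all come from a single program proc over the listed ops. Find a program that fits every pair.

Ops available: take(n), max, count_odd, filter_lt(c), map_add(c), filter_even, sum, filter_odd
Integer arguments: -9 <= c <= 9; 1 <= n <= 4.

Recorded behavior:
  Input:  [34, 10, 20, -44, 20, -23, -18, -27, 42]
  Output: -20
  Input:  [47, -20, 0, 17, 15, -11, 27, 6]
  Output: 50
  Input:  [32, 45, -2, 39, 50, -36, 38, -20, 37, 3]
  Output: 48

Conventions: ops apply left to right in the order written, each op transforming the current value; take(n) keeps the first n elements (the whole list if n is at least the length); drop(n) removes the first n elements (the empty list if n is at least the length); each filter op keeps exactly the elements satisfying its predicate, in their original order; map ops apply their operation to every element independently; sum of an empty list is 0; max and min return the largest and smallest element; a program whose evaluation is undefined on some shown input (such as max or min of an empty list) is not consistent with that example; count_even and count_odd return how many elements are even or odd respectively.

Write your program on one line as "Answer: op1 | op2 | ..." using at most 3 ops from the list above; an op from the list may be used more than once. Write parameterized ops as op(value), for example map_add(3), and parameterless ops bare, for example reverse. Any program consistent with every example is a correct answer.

filter_odd | map_add(3) | max

Check, running the answer program on each example:
  [34, 10, 20, -44, 20, -23, -18, -27, 42] -> [-23, -27] -> [-20, -24] -> -20
  [47, -20, 0, 17, 15, -11, 27, 6] -> [47, 17, 15, -11, 27] -> [50, 20, 18, -8, 30] -> 50
  [32, 45, -2, 39, 50, -36, 38, -20, 37, 3] -> [45, 39, 37, 3] -> [48, 42, 40, 6] -> 48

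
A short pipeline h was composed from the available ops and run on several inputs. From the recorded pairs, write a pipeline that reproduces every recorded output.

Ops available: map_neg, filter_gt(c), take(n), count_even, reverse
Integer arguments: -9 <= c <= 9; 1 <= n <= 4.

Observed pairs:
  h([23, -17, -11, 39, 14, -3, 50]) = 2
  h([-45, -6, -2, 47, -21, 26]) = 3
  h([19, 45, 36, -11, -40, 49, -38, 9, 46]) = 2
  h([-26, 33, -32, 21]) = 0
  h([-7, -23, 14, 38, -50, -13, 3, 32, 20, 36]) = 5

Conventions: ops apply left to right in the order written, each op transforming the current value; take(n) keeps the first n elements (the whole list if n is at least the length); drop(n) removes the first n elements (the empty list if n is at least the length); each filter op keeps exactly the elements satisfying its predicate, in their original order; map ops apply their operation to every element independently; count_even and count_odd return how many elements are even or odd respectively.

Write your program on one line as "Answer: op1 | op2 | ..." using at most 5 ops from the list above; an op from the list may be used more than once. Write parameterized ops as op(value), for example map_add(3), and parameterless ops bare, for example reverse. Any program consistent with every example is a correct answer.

reverse | filter_gt(-8) | filter_gt(-7) | count_even

Check, running the answer program on each example:
  [23, -17, -11, 39, 14, -3, 50] -> [50, -3, 14, 39, -11, -17, 23] -> [50, -3, 14, 39, 23] -> [50, -3, 14, 39, 23] -> 2
  [-45, -6, -2, 47, -21, 26] -> [26, -21, 47, -2, -6, -45] -> [26, 47, -2, -6] -> [26, 47, -2, -6] -> 3
  [19, 45, 36, -11, -40, 49, -38, 9, 46] -> [46, 9, -38, 49, -40, -11, 36, 45, 19] -> [46, 9, 49, 36, 45, 19] -> [46, 9, 49, 36, 45, 19] -> 2
  [-26, 33, -32, 21] -> [21, -32, 33, -26] -> [21, 33] -> [21, 33] -> 0
  [-7, -23, 14, 38, -50, -13, 3, 32, 20, 36] -> [36, 20, 32, 3, -13, -50, 38, 14, -23, -7] -> [36, 20, 32, 3, 38, 14, -7] -> [36, 20, 32, 3, 38, 14] -> 5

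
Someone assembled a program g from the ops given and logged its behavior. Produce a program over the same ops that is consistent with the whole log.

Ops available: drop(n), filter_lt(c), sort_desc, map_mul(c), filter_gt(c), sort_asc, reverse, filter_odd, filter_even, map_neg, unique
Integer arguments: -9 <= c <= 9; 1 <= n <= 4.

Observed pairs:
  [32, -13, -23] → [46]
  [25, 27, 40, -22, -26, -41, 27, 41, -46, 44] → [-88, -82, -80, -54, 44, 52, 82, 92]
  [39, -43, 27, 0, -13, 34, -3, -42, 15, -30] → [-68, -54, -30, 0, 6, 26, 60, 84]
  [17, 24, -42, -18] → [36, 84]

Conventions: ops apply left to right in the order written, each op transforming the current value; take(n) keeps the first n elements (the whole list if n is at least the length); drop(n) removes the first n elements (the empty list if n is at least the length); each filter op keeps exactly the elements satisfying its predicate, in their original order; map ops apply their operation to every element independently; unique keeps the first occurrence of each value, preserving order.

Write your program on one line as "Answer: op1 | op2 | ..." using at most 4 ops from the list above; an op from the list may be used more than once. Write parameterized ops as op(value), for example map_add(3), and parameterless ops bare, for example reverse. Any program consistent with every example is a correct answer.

map_neg | map_mul(2) | drop(2) | sort_asc

Check, running the answer program on each example:
  [32, -13, -23] -> [-32, 13, 23] -> [-64, 26, 46] -> [46] -> [46]
  [25, 27, 40, -22, -26, -41, 27, 41, -46, 44] -> [-25, -27, -40, 22, 26, 41, -27, -41, 46, -44] -> [-50, -54, -80, 44, 52, 82, -54, -82, 92, -88] -> [-80, 44, 52, 82, -54, -82, 92, -88] -> [-88, -82, -80, -54, 44, 52, 82, 92]
  [39, -43, 27, 0, -13, 34, -3, -42, 15, -30] -> [-39, 43, -27, 0, 13, -34, 3, 42, -15, 30] -> [-78, 86, -54, 0, 26, -68, 6, 84, -30, 60] -> [-54, 0, 26, -68, 6, 84, -30, 60] -> [-68, -54, -30, 0, 6, 26, 60, 84]
  [17, 24, -42, -18] -> [-17, -24, 42, 18] -> [-34, -48, 84, 36] -> [84, 36] -> [36, 84]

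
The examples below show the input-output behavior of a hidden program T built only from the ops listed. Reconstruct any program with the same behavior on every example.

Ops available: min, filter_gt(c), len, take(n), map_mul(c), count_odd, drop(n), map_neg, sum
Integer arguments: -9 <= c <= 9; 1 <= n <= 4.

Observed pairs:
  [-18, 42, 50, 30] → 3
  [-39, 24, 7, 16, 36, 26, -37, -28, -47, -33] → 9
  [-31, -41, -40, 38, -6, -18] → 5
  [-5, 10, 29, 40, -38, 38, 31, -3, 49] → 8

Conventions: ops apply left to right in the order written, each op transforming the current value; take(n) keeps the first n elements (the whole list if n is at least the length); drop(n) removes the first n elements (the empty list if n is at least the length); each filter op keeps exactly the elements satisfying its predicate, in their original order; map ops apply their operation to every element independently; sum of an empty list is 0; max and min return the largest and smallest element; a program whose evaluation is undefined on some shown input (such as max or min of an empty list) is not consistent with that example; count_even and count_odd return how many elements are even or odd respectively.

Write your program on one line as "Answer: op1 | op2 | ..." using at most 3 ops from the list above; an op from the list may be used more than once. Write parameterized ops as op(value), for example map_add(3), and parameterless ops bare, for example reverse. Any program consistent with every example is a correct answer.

map_neg | drop(1) | len

Check, running the answer program on each example:
  [-18, 42, 50, 30] -> [18, -42, -50, -30] -> [-42, -50, -30] -> 3
  [-39, 24, 7, 16, 36, 26, -37, -28, -47, -33] -> [39, -24, -7, -16, -36, -26, 37, 28, 47, 33] -> [-24, -7, -16, -36, -26, 37, 28, 47, 33] -> 9
  [-31, -41, -40, 38, -6, -18] -> [31, 41, 40, -38, 6, 18] -> [41, 40, -38, 6, 18] -> 5
  [-5, 10, 29, 40, -38, 38, 31, -3, 49] -> [5, -10, -29, -40, 38, -38, -31, 3, -49] -> [-10, -29, -40, 38, -38, -31, 3, -49] -> 8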